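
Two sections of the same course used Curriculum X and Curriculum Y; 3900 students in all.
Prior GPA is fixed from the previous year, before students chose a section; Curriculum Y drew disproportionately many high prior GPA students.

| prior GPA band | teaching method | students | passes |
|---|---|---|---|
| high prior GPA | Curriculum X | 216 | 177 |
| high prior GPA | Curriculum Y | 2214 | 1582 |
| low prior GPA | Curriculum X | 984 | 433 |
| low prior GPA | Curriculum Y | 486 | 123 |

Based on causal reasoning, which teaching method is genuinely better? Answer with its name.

Curriculum X

The prior GPA band-specific comparison favours Curriculum X throughout, but the pooled figures favour Curriculum Y. The question is whether to condition on prior GPA band.
Here prior GPA band is a common cause — it drives both which teaching method a case falls under and the outcome. The crude comparison mixes populations; the stratum-specific rates are the causally relevant ones.
Within each level — high prior GPA: 81.9% vs 71.5%; low prior GPA: 44.0% vs 25.3% — Curriculum X is higher every time.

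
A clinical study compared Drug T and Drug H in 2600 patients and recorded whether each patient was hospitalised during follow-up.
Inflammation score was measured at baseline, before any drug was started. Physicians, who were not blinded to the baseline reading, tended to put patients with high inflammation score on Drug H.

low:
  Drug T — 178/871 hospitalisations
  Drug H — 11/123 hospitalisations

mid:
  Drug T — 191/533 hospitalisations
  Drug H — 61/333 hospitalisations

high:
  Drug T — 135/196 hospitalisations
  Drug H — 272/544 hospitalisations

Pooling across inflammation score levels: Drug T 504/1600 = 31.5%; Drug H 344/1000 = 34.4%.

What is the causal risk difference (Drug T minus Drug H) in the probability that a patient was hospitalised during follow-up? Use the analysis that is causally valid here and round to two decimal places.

Within every inflammation score level Drug H has the lower rate, yet pooled Drug T does — Simpson's reversal.
Inflammation score satisfies the back-door criterion: it is not a descendant of the drug, and it blocks the spurious path from drug to outcome. Adjusting for it (i.e., using the within-inflammation score rates) gives the causal effect.
Adjusting over the population distribution of inflammation score: 0.382·(0.204−0.089) + 0.333·(0.358−0.183) + 0.285·(0.689−0.500) = +0.156.

+0.16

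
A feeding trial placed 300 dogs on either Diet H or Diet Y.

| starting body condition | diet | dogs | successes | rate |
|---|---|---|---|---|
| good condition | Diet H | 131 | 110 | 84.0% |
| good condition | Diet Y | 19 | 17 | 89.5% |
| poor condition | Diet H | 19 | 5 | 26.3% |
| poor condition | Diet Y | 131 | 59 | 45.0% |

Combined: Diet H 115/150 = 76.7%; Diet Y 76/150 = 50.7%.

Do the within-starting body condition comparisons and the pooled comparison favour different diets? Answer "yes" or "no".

yes

Within each starting body condition level (good condition 84.0% vs 89.5%; poor condition 26.3% vs 45.0%), Diet Y has the higher rate every time. Pooled: 76.7% vs 50.7% — Diet H has the higher rate overall. The two comparisons disagree.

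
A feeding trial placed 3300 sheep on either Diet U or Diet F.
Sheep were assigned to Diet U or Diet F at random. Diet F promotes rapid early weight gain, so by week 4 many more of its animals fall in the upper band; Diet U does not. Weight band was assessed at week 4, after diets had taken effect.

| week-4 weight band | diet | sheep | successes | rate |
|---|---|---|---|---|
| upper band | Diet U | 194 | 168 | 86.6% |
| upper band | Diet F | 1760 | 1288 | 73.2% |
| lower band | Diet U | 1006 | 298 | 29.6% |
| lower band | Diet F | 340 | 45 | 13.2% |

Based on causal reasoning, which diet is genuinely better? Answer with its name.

The week-4 weight band-specific comparison favours Diet U throughout, but the pooled figures favour Diet F. The question is whether to condition on week-4 weight band.
Because the diet influences week-4 weight band, week-4 weight band is a post-treatment mediator, not a confounder. Stratifying on it would bias the estimate; the causal effect is the crude pooled difference.
Pooled: Diet U 38.8% vs Diet F 63.5%; Diet F is higher overall.

Diet F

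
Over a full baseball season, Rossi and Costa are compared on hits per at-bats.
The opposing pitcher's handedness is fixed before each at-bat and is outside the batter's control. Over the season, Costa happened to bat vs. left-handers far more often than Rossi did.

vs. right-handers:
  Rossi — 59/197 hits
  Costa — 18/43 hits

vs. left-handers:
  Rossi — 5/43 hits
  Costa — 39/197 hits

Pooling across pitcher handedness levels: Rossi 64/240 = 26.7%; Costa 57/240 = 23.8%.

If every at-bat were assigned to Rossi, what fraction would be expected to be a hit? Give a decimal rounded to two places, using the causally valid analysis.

Pitcher handedness is set before the player has any effect — it is not caused by the player — and it independently drives the outcome. That makes it a confounder, so the causal comparison is within pitcher handedness levels.
Standardising Rossi to the population pitcher handedness mix: 0.500·59/197 + 0.500·5/43 = 0.208.

0.21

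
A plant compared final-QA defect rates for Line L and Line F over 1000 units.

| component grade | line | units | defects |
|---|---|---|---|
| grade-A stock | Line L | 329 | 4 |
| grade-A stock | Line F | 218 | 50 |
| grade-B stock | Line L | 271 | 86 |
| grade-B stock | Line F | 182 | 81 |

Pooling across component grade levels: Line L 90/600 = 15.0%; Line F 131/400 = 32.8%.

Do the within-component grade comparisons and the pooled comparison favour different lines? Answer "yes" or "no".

no

Within each component grade level (grade-A stock 1.2% vs 22.9%; grade-B stock 31.7% vs 44.5%), Line L has the lower rate every time. Pooled: 15.0% vs 32.8% — Line L has the lower rate overall. They agree.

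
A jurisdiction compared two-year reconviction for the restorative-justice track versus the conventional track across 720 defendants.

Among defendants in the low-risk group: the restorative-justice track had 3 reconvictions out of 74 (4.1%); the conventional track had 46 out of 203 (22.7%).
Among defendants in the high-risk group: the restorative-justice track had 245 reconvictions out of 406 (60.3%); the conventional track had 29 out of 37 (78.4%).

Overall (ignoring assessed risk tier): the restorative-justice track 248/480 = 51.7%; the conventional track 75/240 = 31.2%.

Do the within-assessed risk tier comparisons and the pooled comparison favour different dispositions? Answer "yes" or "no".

Within each assessed risk tier level (low-risk 4.1% vs 22.7%; high-risk 60.3% vs 78.4%), the restorative-justice track has the lower rate every time. Pooled: 51.7% vs 31.2% — the conventional track has the lower rate overall. The two comparisons disagree.

yes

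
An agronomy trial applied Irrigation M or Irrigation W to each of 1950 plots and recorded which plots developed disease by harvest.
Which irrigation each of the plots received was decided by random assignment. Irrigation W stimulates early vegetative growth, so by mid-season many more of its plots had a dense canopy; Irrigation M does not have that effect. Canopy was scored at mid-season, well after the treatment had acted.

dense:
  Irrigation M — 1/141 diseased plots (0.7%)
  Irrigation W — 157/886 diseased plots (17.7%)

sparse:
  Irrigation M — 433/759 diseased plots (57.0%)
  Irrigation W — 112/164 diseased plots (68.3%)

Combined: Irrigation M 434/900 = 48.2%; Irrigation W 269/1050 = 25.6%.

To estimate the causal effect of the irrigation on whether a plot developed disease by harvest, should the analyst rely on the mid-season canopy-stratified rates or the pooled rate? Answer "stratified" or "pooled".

pooled

The stratified and pooled comparisons disagree (Irrigation M wins within each mid-season canopy; Irrigation W wins overall), so the answer turns on the causal role of mid-season canopy.
Because the irrigation influences mid-season canopy, mid-season canopy is a post-treatment mediator, not a confounder. Stratifying on it would bias the estimate; the causal effect is the crude pooled difference.
Pooled: Irrigation M 48.2% vs Irrigation W 25.6%; Irrigation W is lower overall.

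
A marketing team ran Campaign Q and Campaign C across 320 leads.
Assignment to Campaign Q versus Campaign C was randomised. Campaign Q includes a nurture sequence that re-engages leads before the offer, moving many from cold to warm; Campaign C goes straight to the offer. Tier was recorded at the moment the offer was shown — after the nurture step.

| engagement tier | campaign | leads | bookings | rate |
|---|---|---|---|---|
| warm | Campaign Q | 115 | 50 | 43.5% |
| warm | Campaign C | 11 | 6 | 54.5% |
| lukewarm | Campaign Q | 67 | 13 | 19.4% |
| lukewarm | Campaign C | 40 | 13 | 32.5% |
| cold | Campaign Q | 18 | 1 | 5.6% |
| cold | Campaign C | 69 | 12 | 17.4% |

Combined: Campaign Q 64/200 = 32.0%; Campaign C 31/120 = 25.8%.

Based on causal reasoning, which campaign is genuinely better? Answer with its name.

Campaign Q

The engagement tier-specific comparison favours Campaign C throughout, but the pooled figures favour Campaign Q. The question is whether to condition on engagement tier.
Engagement tier is recorded after the campaign and is itself shifted by it — it sits on the causal path from campaign to outcome. Conditioning on a mediator would strip out part of the effect we want; the pooled comparison gives the total causal effect.
Pooled: Campaign Q 32.0% vs Campaign C 25.8%; Campaign Q is higher overall.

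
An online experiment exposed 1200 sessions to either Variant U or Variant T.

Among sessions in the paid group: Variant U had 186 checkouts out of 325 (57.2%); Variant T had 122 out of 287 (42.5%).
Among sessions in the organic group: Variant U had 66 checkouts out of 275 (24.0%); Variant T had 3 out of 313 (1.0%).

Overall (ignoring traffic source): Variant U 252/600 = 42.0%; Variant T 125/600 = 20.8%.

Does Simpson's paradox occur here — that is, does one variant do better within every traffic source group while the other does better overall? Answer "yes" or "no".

no

Within each traffic source level (paid 57.2% vs 42.5%; organic 24.0% vs 1.0%), Variant U has the higher rate every time. Pooled: 42.0% vs 20.8% — Variant U has the higher rate overall. They agree.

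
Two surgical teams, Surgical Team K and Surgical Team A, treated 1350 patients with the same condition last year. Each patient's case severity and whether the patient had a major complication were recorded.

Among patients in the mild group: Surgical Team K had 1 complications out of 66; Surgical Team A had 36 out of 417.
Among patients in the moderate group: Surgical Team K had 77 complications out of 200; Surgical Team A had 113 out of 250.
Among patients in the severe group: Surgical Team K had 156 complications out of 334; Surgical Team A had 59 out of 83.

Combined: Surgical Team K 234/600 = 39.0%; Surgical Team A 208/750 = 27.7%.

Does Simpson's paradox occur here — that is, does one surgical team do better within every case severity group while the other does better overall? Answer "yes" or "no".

Within each case severity level (mild 1.5% vs 8.6%; moderate 38.5% vs 45.2%; severe 46.7% vs 71.1%), Surgical Team K has the lower rate every time. Pooled: 39.0% vs 27.7% — Surgical Team A has the lower rate overall. The two comparisons disagree.

yes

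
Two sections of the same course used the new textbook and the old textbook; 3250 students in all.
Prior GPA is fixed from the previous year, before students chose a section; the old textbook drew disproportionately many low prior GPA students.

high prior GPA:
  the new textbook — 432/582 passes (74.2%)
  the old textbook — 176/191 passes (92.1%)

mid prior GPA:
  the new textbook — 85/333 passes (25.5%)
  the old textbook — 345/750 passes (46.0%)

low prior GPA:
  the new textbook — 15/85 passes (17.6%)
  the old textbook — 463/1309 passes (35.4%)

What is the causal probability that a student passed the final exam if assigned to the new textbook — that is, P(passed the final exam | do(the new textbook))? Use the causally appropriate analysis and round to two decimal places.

the old textbook is higher inside every prior GPA band stratum but the new textbook is higher in aggregate. Whether to stratify depends on how prior GPA band relates to the teaching method.
Nothing the teaching method does changes prior GPA band; the imbalance is an allocation artefact. With prior GPA band also predicting the outcome, the pooled figure is confounded, and the within-stratum comparison is the causal one.
Standardising the new textbook to the population prior GPA band mix: 0.238·432/582 + 0.333·85/333 + 0.429·15/85 = 0.337.

0.34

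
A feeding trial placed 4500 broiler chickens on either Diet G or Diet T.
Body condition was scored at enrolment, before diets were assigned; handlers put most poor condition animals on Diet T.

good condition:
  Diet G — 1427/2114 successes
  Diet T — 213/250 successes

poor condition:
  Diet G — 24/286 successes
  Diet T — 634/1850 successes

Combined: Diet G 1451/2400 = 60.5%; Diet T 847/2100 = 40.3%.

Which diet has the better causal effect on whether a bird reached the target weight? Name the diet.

Diet T

Within every starting body condition level Diet T has the higher rate, yet pooled Diet G does — Simpson's reversal.
Starting body condition satisfies the back-door criterion: it is not a descendant of the diet, and it blocks the spurious path from diet to outcome. Adjusting for it (i.e., using the within-starting body condition rates) gives the causal effect.
Within each level — good condition: 67.5% vs 85.2%; poor condition: 8.4% vs 34.3% — Diet T is higher every time.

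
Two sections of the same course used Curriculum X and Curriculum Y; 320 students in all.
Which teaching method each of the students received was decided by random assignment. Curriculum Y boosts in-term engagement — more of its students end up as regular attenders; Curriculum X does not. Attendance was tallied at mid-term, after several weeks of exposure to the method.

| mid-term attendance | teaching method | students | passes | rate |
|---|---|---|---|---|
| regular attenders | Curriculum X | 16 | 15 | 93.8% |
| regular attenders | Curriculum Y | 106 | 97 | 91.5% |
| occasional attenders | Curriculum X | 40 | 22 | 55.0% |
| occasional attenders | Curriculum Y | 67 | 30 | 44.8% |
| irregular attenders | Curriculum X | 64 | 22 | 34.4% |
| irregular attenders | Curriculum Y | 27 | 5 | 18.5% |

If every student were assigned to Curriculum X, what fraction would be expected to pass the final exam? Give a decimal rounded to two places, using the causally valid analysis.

0.49

Mid-term attendance here is a post-treatment variable shaped by the teaching method; conditioning on it would introduce bias rather than remove it. The overall comparison is the causal one.
So P(outcome | do(Curriculum X)) is just the pooled rate for Curriculum X: 59/120 = 0.492.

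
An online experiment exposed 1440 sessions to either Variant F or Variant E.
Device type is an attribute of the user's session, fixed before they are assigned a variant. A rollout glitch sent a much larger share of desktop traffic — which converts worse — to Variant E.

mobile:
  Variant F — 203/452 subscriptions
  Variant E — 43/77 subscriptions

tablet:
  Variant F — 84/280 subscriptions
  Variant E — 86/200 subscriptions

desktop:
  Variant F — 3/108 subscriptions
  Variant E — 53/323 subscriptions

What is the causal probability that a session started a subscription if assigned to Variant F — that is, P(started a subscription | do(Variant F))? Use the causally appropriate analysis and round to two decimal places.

0.27

Variant E is higher inside every device type stratum but Variant F is higher in aggregate. Whether to stratify depends on how device type relates to the variant.
Device type is set before the variant has any effect — it is not caused by the variant — and it independently drives the outcome. That makes it a confounder, so the causal comparison is within device type levels.
Standardising Variant F to the population device type mix: 0.367·203/452 + 0.333·84/280 + 0.299·3/108 = 0.273.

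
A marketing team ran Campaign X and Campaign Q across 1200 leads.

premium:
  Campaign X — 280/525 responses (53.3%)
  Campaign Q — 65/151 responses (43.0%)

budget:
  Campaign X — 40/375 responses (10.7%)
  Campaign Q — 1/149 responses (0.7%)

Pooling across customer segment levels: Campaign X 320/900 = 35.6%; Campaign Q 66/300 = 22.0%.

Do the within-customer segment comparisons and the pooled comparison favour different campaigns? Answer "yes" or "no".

no

Within each customer segment level (premium 53.3% vs 43.0%; budget 10.7% vs 0.7%), Campaign X has the higher rate every time. Pooled: 35.6% vs 22.0% — Campaign X has the higher rate overall. They agree.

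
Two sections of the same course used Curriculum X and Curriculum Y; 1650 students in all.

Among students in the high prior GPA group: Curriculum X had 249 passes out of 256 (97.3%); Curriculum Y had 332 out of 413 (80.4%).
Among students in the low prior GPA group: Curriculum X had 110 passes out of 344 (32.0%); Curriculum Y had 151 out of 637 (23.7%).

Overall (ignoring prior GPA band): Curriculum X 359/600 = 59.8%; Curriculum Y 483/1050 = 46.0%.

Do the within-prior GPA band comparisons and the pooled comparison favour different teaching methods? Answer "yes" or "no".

no

Within each prior GPA band level (high prior GPA 97.3% vs 80.4%; low prior GPA 32.0% vs 23.7%), Curriculum X has the higher rate every time. Pooled: 59.8% vs 46.0% — Curriculum X has the higher rate overall. They agree.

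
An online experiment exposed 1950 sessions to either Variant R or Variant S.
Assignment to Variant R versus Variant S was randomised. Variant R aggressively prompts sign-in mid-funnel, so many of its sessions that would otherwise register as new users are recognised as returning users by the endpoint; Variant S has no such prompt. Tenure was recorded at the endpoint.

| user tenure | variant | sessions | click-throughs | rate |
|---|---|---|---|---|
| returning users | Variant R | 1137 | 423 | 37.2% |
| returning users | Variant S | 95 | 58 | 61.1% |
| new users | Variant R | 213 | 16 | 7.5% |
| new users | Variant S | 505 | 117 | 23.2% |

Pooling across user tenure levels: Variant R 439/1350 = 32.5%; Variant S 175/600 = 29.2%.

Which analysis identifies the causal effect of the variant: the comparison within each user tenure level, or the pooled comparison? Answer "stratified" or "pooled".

Within every user tenure level Variant S has the higher rate, yet pooled Variant R does — Simpson's reversal.
The distribution of user tenure is itself part of what the variant does — it is an intermediate outcome. Holding it fixed would remove that part of the effect; the total effect is the pooled difference.
Pooled: Variant R 32.5% vs Variant S 29.2%; Variant R is higher overall.

pooled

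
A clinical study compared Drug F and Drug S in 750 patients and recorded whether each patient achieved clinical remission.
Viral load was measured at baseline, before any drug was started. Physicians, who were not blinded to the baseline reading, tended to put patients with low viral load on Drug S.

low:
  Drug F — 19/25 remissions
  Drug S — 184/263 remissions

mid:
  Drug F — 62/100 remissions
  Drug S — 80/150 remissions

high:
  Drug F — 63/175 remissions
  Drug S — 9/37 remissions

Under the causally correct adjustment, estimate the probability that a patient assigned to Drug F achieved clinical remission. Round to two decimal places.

Drug F is higher inside every viral load stratum but Drug S is higher in aggregate. Whether to stratify depends on how viral load relates to the drug.
Viral load differs across drugs for reasons unrelated to any effect of the drug itself, and it separately predicts the outcome — a classic confounder. We must compare within viral load levels.
Standardising Drug F to the population viral load mix: 0.384·19/25 + 0.333·62/100 + 0.283·63/175 = 0.600.

0.60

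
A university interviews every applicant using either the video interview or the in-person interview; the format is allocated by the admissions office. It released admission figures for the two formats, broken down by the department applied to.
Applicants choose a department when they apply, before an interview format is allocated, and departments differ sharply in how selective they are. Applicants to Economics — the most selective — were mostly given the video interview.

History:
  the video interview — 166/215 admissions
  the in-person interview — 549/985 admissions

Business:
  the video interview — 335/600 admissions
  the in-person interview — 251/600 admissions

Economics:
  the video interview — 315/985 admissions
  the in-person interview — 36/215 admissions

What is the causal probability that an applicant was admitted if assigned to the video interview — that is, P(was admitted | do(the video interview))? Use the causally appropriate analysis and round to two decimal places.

0.55

Department differs across interview formats for reasons unrelated to any effect of the interview format itself, and it separately predicts the outcome — a classic confounder. We must compare within department levels.
Standardising the video interview to the population department mix: 0.333·166/215 + 0.333·335/600 + 0.333·315/985 = 0.550.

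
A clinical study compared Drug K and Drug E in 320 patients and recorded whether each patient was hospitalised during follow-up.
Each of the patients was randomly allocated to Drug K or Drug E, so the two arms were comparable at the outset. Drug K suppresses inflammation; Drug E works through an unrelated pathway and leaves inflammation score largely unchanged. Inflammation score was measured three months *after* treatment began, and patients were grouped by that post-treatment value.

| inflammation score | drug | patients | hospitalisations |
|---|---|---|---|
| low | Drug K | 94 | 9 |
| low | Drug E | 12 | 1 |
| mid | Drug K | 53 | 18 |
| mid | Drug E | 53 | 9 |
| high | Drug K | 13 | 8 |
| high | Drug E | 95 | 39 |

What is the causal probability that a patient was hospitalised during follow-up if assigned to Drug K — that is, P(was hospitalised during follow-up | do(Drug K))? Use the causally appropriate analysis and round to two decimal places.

Drug E is lower inside every inflammation score stratum but Drug K is lower in aggregate. Whether to stratify depends on how inflammation score relates to the drug.
Inflammation score here is a post-treatment variable shaped by the drug; conditioning on it would introduce bias rather than remove it. The overall comparison is the causal one.
So P(outcome | do(Drug K)) is just the pooled rate for Drug K: 35/160 = 0.219.

0.22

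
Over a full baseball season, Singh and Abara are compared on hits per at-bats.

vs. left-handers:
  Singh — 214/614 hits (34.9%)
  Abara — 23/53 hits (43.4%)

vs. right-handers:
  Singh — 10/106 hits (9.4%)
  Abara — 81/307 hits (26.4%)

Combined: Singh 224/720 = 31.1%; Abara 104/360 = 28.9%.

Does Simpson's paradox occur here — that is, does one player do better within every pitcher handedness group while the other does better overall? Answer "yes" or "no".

yes

Within each pitcher handedness level (vs. left-handers 34.9% vs 43.4%; vs. right-handers 9.4% vs 26.4%), Abara has the higher rate every time. Pooled: 31.1% vs 28.9% — Singh has the higher rate overall. The two comparisons disagree.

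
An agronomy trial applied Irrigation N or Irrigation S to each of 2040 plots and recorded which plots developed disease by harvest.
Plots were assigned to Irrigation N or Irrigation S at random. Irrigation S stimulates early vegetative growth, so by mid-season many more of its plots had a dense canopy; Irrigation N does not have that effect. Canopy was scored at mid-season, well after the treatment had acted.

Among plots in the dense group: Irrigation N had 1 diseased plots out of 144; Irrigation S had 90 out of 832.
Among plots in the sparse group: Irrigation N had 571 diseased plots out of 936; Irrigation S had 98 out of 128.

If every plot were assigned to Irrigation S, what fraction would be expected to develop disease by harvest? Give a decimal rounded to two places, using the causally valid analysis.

Within every mid-season canopy level Irrigation N has the lower rate, yet pooled Irrigation S does — Simpson's reversal.
Mid-season canopy here is a post-treatment variable shaped by the irrigation; conditioning on it would introduce bias rather than remove it. The overall comparison is the causal one.
So P(outcome | do(Irrigation S)) is just the pooled rate for Irrigation S: 188/960 = 0.196.

0.20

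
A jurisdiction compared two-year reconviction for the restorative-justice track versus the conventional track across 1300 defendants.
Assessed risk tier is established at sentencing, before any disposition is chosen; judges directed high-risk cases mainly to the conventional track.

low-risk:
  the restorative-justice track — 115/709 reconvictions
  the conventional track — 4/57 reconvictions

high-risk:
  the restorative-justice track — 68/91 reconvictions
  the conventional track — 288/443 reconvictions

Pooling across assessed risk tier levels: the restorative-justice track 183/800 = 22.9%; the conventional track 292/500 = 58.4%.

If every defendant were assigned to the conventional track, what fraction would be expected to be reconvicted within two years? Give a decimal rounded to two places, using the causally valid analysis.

Since assessed risk tier is a pre-existing factor (not a product of the disposition) and it affects the outcome on its own, it is a confounder. The stratified rates, not the pooled rate, identify the causal effect.
Standardising the conventional track to the population assessed risk tier mix: 0.589·4/57 + 0.411·288/443 = 0.308.

0.31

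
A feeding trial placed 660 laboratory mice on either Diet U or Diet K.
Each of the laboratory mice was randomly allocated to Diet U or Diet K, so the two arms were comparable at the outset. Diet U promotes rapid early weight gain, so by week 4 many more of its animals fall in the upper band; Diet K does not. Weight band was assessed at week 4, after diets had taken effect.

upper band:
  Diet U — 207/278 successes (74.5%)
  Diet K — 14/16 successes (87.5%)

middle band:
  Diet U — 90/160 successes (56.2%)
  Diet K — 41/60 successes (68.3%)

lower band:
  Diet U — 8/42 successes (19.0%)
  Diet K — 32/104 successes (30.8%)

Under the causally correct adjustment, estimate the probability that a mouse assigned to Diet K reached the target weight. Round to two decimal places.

Week-4 weight band is downstream of the diet. One should not condition on a consequence of treatment, so the overall rates are the right comparison.
So P(outcome | do(Diet K)) is just the pooled rate for Diet K: 87/180 = 0.483.

0.48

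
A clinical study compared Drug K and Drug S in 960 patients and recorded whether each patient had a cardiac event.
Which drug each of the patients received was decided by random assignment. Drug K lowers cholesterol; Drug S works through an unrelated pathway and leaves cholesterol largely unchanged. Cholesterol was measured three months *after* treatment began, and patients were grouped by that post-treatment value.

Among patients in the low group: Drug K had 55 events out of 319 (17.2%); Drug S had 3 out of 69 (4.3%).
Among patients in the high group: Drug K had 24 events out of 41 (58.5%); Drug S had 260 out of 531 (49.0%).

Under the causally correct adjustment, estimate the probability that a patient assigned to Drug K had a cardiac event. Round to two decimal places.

Cholesterol is recorded after the drug and is itself shifted by it — it sits on the causal path from drug to outcome. Conditioning on a mediator would strip out part of the effect we want; the pooled comparison gives the total causal effect.
So P(outcome | do(Drug K)) is just the pooled rate for Drug K: 79/360 = 0.219.

0.22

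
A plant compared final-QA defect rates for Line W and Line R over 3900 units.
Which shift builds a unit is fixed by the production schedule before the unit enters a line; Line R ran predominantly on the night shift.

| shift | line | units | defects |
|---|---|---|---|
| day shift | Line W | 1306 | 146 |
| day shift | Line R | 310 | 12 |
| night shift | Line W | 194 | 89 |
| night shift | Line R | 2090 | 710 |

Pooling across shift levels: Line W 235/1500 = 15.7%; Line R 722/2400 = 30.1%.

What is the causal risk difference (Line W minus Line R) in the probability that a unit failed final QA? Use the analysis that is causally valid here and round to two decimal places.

+0.10

Line R is lower inside every shift stratum but Line W is lower in aggregate. Whether to stratify depends on how shift relates to the line.
Shift is set before the line has any effect — it is not caused by the line — and it independently drives the outcome. That makes it a confounder, so the causal comparison is within shift levels.
Adjusting over the population distribution of shift: 0.414·(0.112−0.039) + 0.586·(0.459−0.340) = +0.100.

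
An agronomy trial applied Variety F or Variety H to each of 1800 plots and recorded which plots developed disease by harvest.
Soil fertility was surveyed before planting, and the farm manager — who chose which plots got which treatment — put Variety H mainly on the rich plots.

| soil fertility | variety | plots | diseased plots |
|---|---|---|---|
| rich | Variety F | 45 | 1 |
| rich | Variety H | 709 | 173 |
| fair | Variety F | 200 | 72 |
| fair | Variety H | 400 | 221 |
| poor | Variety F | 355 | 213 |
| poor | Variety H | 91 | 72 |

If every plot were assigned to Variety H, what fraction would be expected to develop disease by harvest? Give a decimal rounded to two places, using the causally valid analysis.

Here soil fertility is a common cause — it drives both which variety a case falls under and the outcome. The crude comparison mixes populations; the stratum-specific rates are the causally relevant ones.
Standardising Variety H to the population soil fertility mix: 0.419·173/709 + 0.333·221/400 + 0.248·72/91 = 0.482.

0.48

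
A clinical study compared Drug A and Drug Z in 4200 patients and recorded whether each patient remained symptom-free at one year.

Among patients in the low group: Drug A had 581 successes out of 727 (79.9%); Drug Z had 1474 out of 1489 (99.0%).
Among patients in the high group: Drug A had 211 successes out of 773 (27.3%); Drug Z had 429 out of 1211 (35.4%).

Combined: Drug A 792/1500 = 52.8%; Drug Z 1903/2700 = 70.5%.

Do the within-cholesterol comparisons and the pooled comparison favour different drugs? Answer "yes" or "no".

Within each cholesterol level (low 79.9% vs 99.0%; high 27.3% vs 35.4%), Drug Z has the higher rate every time. Pooled: 52.8% vs 70.5% — Drug Z has the higher rate overall. They agree.

no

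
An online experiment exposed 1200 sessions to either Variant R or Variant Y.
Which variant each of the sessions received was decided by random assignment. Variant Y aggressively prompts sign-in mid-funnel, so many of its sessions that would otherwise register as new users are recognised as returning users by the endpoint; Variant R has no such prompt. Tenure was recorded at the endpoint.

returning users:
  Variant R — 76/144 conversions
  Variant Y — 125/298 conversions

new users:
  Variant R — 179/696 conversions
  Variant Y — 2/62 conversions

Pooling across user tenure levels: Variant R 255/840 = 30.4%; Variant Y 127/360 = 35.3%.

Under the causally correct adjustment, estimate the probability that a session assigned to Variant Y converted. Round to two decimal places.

0.35

User tenure is recorded after the variant and is itself shifted by it — it sits on the causal path from variant to outcome. Conditioning on a mediator would strip out part of the effect we want; the pooled comparison gives the total causal effect.
So P(outcome | do(Variant Y)) is just the pooled rate for Variant Y: 127/360 = 0.353.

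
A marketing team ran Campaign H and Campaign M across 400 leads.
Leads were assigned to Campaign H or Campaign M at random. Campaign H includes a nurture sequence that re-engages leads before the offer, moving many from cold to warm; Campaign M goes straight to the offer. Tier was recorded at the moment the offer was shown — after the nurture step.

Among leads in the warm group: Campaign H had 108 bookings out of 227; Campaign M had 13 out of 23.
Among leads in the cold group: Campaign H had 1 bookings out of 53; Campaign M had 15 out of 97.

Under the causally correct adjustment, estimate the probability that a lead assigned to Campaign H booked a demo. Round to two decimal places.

Stratifying would compare campaigns among leads the campaigns themselves sorted into engagement tier groups — a form of selection on an intermediate. The unconditioned pooled rates give the total causal effect.
So P(outcome | do(Campaign H)) is just the pooled rate for Campaign H: 109/280 = 0.389.

0.39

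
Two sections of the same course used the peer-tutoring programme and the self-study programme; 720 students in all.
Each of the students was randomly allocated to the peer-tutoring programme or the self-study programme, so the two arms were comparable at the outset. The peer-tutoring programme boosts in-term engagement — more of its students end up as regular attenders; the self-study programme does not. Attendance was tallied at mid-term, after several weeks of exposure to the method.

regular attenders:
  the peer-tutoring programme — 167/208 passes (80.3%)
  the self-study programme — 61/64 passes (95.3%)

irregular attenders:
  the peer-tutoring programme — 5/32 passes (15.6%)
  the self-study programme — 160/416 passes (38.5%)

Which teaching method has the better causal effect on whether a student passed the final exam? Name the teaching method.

Mid-term attendance is recorded after the teaching method and is itself shifted by it — it sits on the causal path from teaching method to outcome. Conditioning on a mediator would strip out part of the effect we want; the pooled comparison gives the total causal effect.
Pooled: the peer-tutoring programme 71.7% vs the self-study programme 46.0%; the peer-tutoring programme is higher overall.

the peer-tutoring programme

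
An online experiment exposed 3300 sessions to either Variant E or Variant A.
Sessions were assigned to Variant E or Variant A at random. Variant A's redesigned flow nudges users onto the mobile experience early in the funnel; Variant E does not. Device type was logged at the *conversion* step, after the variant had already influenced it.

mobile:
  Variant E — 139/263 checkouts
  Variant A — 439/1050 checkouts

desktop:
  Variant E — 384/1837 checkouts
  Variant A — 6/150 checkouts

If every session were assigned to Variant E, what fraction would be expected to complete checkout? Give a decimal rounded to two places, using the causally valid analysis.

0.25

Because the variant influences device type, device type is a post-treatment mediator, not a confounder. Stratifying on it would bias the estimate; the causal effect is the crude pooled difference.
So P(outcome | do(Variant E)) is just the pooled rate for Variant E: 523/2100 = 0.249.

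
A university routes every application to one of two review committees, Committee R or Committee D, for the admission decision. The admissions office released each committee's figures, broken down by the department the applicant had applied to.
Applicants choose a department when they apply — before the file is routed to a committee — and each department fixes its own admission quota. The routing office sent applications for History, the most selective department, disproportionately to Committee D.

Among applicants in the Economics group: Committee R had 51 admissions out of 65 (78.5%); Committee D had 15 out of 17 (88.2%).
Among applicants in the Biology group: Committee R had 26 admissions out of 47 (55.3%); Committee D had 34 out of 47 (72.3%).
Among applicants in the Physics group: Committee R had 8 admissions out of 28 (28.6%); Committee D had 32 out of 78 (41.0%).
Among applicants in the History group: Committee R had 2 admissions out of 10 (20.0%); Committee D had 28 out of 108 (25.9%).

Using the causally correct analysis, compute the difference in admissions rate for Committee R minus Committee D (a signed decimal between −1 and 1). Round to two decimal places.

Department differs across review committees for reasons unrelated to any effect of the review committee itself, and it separately predicts the outcome — a classic confounder. We must compare within department levels.
Adjusting over the population distribution of department: 0.205·(0.785−0.882) + 0.235·(0.553−0.723) + 0.265·(0.286−0.410) + 0.295·(0.200−0.259) = -0.111.

-0.11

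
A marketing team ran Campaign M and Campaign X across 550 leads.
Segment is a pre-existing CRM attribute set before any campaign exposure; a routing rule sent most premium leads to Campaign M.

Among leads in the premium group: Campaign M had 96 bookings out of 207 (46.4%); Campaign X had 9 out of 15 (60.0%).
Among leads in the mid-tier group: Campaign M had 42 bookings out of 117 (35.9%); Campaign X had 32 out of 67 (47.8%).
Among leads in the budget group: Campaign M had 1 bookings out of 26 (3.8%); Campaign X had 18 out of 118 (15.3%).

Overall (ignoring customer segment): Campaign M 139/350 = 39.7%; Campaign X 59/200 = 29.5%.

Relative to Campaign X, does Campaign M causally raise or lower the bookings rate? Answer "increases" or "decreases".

Customer segment satisfies the back-door criterion: it is not a descendant of the campaign, and it blocks the spurious path from campaign to outcome. Adjusting for it (i.e., using the within-customer segment rates) gives the causal effect.
Within each level — premium: 46.4% vs 60.0%; mid-tier: 35.9% vs 47.8%; budget: 3.8% vs 15.3% — Campaign X is higher every time.

decreases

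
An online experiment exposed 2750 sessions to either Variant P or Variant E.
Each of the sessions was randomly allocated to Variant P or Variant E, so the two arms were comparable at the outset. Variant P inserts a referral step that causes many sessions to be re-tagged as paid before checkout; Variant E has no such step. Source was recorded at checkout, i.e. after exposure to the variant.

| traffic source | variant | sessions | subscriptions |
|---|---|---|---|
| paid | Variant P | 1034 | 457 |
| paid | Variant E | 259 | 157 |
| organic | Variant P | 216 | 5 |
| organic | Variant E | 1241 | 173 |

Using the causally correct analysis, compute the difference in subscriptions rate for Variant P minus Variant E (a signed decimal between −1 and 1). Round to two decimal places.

+0.15

Because the variant influences traffic source, traffic source is a post-treatment mediator, not a confounder. Stratifying on it would bias the estimate; the causal effect is the crude pooled difference.
The causal difference is the pooled difference: 0.370 − 0.220 = +0.150.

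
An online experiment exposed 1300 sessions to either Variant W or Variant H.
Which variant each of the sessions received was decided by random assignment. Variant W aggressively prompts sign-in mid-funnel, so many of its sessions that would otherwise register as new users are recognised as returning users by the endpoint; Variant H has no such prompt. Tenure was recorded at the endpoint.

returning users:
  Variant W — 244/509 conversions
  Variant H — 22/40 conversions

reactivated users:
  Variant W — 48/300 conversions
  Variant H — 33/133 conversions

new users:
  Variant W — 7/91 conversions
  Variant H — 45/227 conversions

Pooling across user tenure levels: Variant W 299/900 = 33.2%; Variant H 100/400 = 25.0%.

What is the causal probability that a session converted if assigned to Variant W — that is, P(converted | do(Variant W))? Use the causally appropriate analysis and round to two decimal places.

0.33

The stratified and pooled comparisons disagree (Variant H wins within each user tenure; Variant W wins overall), so the answer turns on the causal role of user tenure.
Stratifying would compare variants among sessions the variants themselves sorted into user tenure groups — a form of selection on an intermediate. The unconditioned pooled rates give the total causal effect.
So P(outcome | do(Variant W)) is just the pooled rate for Variant W: 299/900 = 0.332.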